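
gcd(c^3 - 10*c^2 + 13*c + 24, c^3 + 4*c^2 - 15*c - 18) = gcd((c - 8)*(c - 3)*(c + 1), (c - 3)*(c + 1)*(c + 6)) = c^2 - 2*c - 3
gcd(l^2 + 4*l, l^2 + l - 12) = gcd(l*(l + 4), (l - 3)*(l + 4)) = l + 4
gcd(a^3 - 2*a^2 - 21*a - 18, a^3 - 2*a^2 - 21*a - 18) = a^3 - 2*a^2 - 21*a - 18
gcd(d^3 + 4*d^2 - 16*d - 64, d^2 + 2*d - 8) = d + 4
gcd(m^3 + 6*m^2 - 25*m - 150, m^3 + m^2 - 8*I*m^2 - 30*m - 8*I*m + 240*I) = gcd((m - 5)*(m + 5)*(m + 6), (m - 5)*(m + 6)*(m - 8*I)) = m^2 + m - 30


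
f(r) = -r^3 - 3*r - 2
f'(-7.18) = -157.66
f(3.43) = -52.64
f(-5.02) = 139.57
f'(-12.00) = -435.00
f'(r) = -3*r^2 - 3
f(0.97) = -5.82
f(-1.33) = 4.34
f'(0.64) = -4.23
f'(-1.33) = -8.31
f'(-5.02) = -78.60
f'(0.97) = -5.82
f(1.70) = -12.01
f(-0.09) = -1.73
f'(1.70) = -11.67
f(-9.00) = 754.00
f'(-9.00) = -246.00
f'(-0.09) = -3.02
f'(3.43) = -38.29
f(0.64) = -4.18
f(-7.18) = 389.69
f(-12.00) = 1762.00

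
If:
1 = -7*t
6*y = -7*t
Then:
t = -1/7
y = 1/6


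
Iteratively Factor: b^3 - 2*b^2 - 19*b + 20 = (b - 1)*(b^2 - b - 20) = (b - 1)*(b + 4)*(b - 5)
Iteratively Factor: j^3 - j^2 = (j)*(j^2 - j) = j^2*(j - 1)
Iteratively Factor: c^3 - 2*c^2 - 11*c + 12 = (c + 3)*(c^2 - 5*c + 4) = (c - 4)*(c + 3)*(c - 1)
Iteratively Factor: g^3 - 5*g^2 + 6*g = (g)*(g^2 - 5*g + 6) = g*(g - 3)*(g - 2)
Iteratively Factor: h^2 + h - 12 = (h + 4)*(h - 3)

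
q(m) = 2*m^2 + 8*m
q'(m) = 4*m + 8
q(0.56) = 5.11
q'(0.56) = 10.24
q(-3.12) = -5.49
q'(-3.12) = -4.48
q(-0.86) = -5.40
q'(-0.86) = 4.56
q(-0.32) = -2.36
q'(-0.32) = 6.72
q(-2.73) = -6.93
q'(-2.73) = -2.92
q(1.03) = 10.36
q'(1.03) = 12.12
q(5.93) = 117.77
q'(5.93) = 31.72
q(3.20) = 46.08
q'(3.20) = 20.80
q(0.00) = 0.00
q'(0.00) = 8.00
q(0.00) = 0.00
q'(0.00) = 8.00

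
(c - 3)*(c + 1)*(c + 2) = c^3 - 7*c - 6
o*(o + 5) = o^2 + 5*o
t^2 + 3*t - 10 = (t - 2)*(t + 5)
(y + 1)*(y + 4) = y^2 + 5*y + 4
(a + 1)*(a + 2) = a^2 + 3*a + 2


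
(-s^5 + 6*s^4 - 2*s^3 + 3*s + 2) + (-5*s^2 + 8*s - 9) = -s^5 + 6*s^4 - 2*s^3 - 5*s^2 + 11*s - 7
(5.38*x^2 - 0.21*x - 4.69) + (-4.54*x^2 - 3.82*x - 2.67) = 0.84*x^2 - 4.03*x - 7.36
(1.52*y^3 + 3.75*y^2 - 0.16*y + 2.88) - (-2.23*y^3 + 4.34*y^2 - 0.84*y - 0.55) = 3.75*y^3 - 0.59*y^2 + 0.68*y + 3.43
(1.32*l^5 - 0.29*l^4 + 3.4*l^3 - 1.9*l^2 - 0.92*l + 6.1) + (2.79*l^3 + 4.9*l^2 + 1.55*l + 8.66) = 1.32*l^5 - 0.29*l^4 + 6.19*l^3 + 3.0*l^2 + 0.63*l + 14.76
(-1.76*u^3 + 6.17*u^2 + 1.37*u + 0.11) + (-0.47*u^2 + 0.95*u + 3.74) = -1.76*u^3 + 5.7*u^2 + 2.32*u + 3.85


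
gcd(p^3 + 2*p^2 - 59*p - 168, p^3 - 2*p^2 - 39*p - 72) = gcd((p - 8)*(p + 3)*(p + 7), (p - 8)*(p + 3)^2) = p^2 - 5*p - 24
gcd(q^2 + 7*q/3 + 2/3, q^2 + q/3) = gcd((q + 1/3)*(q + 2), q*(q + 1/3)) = q + 1/3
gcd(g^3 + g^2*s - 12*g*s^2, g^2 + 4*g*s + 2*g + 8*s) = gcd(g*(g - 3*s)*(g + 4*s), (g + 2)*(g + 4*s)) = g + 4*s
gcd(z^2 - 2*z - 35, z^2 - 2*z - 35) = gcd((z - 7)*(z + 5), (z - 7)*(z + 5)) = z^2 - 2*z - 35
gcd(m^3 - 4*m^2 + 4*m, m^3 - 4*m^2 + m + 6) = m - 2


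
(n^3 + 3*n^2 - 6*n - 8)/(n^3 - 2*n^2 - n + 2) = (n + 4)/(n - 1)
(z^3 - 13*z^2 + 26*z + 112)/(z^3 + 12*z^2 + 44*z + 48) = (z^2 - 15*z + 56)/(z^2 + 10*z + 24)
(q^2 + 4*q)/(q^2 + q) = (q + 4)/(q + 1)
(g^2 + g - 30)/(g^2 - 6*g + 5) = (g + 6)/(g - 1)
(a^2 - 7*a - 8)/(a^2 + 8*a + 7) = (a - 8)/(a + 7)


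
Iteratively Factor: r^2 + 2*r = (r)*(r + 2)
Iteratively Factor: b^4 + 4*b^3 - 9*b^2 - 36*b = (b + 4)*(b^3 - 9*b) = b*(b + 4)*(b^2 - 9) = b*(b + 3)*(b + 4)*(b - 3)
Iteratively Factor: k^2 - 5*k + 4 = (k - 4)*(k - 1)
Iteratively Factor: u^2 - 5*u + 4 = (u - 1)*(u - 4)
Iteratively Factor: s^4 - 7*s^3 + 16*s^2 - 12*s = (s - 2)*(s^3 - 5*s^2 + 6*s) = (s - 3)*(s - 2)*(s^2 - 2*s) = (s - 3)*(s - 2)^2*(s)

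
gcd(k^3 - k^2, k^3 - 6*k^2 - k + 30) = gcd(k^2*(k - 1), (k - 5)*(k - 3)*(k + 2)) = 1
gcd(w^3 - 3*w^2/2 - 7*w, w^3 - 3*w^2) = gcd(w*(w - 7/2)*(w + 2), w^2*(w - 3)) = w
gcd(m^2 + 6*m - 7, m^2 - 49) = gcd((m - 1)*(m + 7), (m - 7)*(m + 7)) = m + 7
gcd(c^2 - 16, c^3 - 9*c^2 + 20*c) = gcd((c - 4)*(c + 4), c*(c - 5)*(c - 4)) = c - 4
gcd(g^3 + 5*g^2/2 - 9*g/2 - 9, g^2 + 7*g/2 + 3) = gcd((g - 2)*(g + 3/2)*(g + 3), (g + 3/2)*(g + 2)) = g + 3/2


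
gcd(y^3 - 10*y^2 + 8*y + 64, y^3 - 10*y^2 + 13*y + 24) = y - 8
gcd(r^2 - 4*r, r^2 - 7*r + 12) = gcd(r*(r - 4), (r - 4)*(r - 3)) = r - 4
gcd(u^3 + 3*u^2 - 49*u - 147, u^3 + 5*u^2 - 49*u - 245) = u^2 - 49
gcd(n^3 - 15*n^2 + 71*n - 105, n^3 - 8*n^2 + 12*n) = 1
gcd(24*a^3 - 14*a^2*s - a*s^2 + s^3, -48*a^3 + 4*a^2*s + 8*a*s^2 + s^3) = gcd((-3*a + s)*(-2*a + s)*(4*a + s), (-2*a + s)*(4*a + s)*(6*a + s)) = -8*a^2 + 2*a*s + s^2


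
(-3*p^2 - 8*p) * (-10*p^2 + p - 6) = 30*p^4 + 77*p^3 + 10*p^2 + 48*p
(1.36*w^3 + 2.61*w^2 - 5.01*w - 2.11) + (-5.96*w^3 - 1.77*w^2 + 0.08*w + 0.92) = -4.6*w^3 + 0.84*w^2 - 4.93*w - 1.19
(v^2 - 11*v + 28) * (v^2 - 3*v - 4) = v^4 - 14*v^3 + 57*v^2 - 40*v - 112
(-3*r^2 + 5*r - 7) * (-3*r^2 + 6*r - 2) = 9*r^4 - 33*r^3 + 57*r^2 - 52*r + 14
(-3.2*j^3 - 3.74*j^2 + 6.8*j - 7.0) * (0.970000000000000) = -3.104*j^3 - 3.6278*j^2 + 6.596*j - 6.79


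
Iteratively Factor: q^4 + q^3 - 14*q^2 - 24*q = (q)*(q^3 + q^2 - 14*q - 24) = q*(q + 2)*(q^2 - q - 12) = q*(q - 4)*(q + 2)*(q + 3)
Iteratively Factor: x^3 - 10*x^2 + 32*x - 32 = (x - 4)*(x^2 - 6*x + 8) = (x - 4)^2*(x - 2)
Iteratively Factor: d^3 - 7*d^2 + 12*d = (d - 3)*(d^2 - 4*d) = d*(d - 3)*(d - 4)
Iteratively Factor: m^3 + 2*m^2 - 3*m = (m + 3)*(m^2 - m) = m*(m + 3)*(m - 1)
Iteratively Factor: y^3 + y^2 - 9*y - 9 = (y + 1)*(y^2 - 9) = (y - 3)*(y + 1)*(y + 3)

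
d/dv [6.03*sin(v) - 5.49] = 6.03*cos(v)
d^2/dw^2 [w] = 0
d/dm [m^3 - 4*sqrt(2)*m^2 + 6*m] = 3*m^2 - 8*sqrt(2)*m + 6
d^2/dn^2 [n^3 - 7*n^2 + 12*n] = 6*n - 14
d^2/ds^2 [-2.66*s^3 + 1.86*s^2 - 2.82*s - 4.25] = 3.72 - 15.96*s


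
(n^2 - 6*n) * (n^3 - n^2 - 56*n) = n^5 - 7*n^4 - 50*n^3 + 336*n^2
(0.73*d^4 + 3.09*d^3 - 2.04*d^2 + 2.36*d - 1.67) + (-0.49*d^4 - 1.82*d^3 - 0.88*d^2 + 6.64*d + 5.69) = 0.24*d^4 + 1.27*d^3 - 2.92*d^2 + 9.0*d + 4.02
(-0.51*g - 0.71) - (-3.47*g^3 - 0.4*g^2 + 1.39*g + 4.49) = 3.47*g^3 + 0.4*g^2 - 1.9*g - 5.2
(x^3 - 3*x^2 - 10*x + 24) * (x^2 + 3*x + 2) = x^5 - 17*x^3 - 12*x^2 + 52*x + 48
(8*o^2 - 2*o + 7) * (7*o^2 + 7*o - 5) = 56*o^4 + 42*o^3 - 5*o^2 + 59*o - 35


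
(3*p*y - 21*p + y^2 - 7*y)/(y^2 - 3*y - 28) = (3*p + y)/(y + 4)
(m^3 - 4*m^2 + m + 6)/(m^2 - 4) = (m^2 - 2*m - 3)/(m + 2)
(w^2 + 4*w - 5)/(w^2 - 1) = (w + 5)/(w + 1)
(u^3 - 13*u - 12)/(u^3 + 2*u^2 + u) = (u^2 - u - 12)/(u*(u + 1))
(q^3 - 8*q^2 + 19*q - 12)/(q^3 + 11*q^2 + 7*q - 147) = (q^2 - 5*q + 4)/(q^2 + 14*q + 49)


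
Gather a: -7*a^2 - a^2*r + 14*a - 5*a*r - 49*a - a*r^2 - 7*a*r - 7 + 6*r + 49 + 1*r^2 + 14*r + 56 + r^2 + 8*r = a^2*(-r - 7) + a*(-r^2 - 12*r - 35) + 2*r^2 + 28*r + 98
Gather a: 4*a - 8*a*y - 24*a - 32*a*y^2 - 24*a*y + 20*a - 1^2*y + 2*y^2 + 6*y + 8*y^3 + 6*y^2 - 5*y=a*(-32*y^2 - 32*y) + 8*y^3 + 8*y^2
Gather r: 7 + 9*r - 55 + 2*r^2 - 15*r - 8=2*r^2 - 6*r - 56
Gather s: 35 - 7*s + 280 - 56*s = 315 - 63*s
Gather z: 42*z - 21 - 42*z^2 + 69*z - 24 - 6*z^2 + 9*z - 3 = -48*z^2 + 120*z - 48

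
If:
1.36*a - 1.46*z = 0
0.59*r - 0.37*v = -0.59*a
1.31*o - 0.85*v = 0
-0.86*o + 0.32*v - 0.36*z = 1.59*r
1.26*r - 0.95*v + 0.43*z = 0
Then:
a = 0.00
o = 0.00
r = 0.00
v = 0.00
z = 0.00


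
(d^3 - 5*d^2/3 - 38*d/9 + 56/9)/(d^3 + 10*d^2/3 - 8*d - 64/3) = (9*d^2 - 33*d + 28)/(3*(3*d^2 + 4*d - 32))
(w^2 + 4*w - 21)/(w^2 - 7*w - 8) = (-w^2 - 4*w + 21)/(-w^2 + 7*w + 8)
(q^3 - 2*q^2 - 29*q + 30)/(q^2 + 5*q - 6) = (q^2 - q - 30)/(q + 6)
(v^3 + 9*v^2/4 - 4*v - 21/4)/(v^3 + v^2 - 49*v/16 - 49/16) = 4*(v + 3)/(4*v + 7)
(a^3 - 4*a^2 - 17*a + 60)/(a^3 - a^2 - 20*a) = (a - 3)/a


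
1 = 1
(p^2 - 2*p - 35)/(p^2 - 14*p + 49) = (p + 5)/(p - 7)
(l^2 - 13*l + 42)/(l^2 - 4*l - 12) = (l - 7)/(l + 2)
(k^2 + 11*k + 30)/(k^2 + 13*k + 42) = (k + 5)/(k + 7)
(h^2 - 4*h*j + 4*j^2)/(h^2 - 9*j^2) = (h^2 - 4*h*j + 4*j^2)/(h^2 - 9*j^2)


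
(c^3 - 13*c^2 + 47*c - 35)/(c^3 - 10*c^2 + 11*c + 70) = (c - 1)/(c + 2)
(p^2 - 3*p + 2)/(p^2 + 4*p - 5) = (p - 2)/(p + 5)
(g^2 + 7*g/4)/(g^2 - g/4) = (4*g + 7)/(4*g - 1)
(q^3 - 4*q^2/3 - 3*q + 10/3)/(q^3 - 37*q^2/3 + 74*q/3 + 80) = (q^2 - 3*q + 2)/(q^2 - 14*q + 48)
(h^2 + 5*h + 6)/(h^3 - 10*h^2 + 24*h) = (h^2 + 5*h + 6)/(h*(h^2 - 10*h + 24))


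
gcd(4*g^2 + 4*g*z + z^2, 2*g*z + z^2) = 2*g + z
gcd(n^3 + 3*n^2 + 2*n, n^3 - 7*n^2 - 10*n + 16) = n + 2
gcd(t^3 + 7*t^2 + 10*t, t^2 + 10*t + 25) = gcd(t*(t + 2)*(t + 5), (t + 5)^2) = t + 5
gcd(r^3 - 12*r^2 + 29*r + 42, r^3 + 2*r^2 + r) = r + 1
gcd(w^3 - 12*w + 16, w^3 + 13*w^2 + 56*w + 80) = w + 4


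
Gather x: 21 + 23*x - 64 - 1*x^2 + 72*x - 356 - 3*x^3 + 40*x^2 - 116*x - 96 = -3*x^3 + 39*x^2 - 21*x - 495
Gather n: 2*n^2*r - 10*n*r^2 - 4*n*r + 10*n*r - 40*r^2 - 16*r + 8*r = 2*n^2*r + n*(-10*r^2 + 6*r) - 40*r^2 - 8*r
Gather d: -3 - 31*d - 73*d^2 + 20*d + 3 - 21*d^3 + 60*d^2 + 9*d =-21*d^3 - 13*d^2 - 2*d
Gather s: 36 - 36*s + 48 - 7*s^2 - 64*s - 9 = -7*s^2 - 100*s + 75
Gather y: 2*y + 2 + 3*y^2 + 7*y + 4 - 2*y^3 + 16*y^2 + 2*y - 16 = -2*y^3 + 19*y^2 + 11*y - 10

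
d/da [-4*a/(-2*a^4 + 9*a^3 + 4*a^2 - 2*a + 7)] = 4*(-6*a^4 + 18*a^3 + 4*a^2 - 7)/(4*a^8 - 36*a^7 + 65*a^6 + 80*a^5 - 48*a^4 + 110*a^3 + 60*a^2 - 28*a + 49)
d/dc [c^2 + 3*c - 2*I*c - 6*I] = 2*c + 3 - 2*I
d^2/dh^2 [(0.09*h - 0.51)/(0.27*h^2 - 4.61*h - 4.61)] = ((1.1052 - 0.1458*h)*(-0.27*h^2 + 4.61*h + 4.61) - (0.09*h - 0.51)*(0.54*h - 4.61)*(1.08*h - 9.22))/(-0.27*h^2 + 4.61*h + 4.61)^3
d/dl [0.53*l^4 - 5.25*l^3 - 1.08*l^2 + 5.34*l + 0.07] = 2.12*l^3 - 15.75*l^2 - 2.16*l + 5.34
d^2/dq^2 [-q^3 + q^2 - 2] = 2 - 6*q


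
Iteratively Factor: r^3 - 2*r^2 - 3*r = (r - 3)*(r^2 + r) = (r - 3)*(r + 1)*(r)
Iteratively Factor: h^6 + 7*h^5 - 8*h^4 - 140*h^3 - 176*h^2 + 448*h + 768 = (h - 2)*(h^5 + 9*h^4 + 10*h^3 - 120*h^2 - 416*h - 384) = (h - 4)*(h - 2)*(h^4 + 13*h^3 + 62*h^2 + 128*h + 96) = (h - 4)*(h - 2)*(h + 4)*(h^3 + 9*h^2 + 26*h + 24) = (h - 4)*(h - 2)*(h + 2)*(h + 4)*(h^2 + 7*h + 12) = (h - 4)*(h - 2)*(h + 2)*(h + 3)*(h + 4)*(h + 4)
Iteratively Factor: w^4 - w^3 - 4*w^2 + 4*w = (w - 1)*(w^3 - 4*w) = (w - 1)*(w + 2)*(w^2 - 2*w) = w*(w - 1)*(w + 2)*(w - 2)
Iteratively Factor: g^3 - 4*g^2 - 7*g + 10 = (g + 2)*(g^2 - 6*g + 5) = (g - 1)*(g + 2)*(g - 5)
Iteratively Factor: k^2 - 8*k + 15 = (k - 5)*(k - 3)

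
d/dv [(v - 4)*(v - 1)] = 2*v - 5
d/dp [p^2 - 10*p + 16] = 2*p - 10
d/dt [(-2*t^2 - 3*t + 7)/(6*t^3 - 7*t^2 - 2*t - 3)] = (12*t^4 + 36*t^3 - 143*t^2 + 110*t + 23)/(36*t^6 - 84*t^5 + 25*t^4 - 8*t^3 + 46*t^2 + 12*t + 9)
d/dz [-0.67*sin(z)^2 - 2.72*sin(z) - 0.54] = -(1.34*sin(z) + 2.72)*cos(z)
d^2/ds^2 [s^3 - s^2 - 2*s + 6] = 6*s - 2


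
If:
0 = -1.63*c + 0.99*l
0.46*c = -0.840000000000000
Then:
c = -1.83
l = -3.01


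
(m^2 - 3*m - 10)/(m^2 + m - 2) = (m - 5)/(m - 1)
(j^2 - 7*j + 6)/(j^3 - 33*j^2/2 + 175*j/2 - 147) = 2*(j - 1)/(2*j^2 - 21*j + 49)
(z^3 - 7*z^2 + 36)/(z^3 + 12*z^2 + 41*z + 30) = (z^3 - 7*z^2 + 36)/(z^3 + 12*z^2 + 41*z + 30)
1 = 1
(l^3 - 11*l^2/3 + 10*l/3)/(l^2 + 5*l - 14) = l*(3*l - 5)/(3*(l + 7))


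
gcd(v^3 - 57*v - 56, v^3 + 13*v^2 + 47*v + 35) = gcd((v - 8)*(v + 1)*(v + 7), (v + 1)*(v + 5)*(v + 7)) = v^2 + 8*v + 7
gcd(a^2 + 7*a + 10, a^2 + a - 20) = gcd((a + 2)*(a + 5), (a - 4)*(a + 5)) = a + 5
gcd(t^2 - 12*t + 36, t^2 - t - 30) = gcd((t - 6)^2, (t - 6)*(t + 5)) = t - 6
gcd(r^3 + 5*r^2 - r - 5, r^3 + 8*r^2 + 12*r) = 1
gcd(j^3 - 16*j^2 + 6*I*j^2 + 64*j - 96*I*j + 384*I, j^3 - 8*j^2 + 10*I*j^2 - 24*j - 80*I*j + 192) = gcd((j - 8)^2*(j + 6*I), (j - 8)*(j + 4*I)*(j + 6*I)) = j^2 + j*(-8 + 6*I) - 48*I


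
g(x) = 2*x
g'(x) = 2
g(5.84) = 11.68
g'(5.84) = 2.00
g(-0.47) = -0.94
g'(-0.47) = 2.00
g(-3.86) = -7.72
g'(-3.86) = 2.00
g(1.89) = 3.78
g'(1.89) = 2.00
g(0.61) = 1.22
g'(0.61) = 2.00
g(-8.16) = -16.32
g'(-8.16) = 2.00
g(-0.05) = -0.10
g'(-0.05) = 2.00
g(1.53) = 3.06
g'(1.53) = 2.00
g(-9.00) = -18.00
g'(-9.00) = 2.00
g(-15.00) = -30.00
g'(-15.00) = 2.00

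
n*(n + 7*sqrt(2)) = n^2 + 7*sqrt(2)*n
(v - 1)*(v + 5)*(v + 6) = v^3 + 10*v^2 + 19*v - 30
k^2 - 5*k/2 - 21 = (k - 6)*(k + 7/2)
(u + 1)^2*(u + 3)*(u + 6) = u^4 + 11*u^3 + 37*u^2 + 45*u + 18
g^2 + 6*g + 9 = (g + 3)^2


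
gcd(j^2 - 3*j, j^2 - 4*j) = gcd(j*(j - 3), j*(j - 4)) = j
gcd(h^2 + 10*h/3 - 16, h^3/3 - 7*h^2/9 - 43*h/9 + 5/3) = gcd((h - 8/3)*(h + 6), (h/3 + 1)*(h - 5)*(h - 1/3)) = 1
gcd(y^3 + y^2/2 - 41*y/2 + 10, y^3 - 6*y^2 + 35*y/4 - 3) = y^2 - 9*y/2 + 2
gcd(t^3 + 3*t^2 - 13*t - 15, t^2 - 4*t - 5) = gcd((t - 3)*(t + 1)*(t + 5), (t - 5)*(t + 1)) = t + 1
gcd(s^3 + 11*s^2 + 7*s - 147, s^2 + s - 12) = s - 3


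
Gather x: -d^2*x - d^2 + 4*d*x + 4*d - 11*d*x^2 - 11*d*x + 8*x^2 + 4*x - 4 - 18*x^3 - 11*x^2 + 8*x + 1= -d^2 + 4*d - 18*x^3 + x^2*(-11*d - 3) + x*(-d^2 - 7*d + 12) - 3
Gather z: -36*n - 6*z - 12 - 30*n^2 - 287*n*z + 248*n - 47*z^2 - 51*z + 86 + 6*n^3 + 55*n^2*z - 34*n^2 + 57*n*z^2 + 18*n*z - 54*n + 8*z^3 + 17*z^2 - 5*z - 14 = 6*n^3 - 64*n^2 + 158*n + 8*z^3 + z^2*(57*n - 30) + z*(55*n^2 - 269*n - 62) + 60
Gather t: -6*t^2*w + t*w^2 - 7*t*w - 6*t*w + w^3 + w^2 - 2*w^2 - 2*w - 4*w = -6*t^2*w + t*(w^2 - 13*w) + w^3 - w^2 - 6*w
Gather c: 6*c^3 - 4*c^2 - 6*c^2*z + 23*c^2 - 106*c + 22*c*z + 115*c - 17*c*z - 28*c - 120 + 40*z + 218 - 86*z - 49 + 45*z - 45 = 6*c^3 + c^2*(19 - 6*z) + c*(5*z - 19) - z + 4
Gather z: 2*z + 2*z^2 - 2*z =2*z^2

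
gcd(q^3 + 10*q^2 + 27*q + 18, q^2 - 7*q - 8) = q + 1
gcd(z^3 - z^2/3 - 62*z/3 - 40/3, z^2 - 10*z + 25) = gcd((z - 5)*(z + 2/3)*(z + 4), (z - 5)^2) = z - 5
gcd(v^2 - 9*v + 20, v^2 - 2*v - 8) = v - 4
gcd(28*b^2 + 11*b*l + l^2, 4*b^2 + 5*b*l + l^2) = 4*b + l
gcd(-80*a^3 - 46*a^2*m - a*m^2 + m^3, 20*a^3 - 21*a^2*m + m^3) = 5*a + m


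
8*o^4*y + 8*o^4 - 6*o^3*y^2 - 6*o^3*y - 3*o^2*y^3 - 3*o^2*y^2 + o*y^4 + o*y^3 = (-4*o + y)*(-o + y)*(2*o + y)*(o*y + o)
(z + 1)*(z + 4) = z^2 + 5*z + 4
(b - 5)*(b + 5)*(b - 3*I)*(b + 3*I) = b^4 - 16*b^2 - 225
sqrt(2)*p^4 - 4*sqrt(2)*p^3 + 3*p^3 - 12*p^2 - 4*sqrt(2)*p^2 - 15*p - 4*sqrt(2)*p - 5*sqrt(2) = (p - 5)*(p + 1)*(p + sqrt(2))*(sqrt(2)*p + 1)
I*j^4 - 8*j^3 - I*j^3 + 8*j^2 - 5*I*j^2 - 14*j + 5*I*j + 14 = (j - 1)*(j + 2*I)*(j + 7*I)*(I*j + 1)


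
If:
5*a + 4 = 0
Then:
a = -4/5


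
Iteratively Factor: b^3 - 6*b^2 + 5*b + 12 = (b + 1)*(b^2 - 7*b + 12) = (b - 4)*(b + 1)*(b - 3)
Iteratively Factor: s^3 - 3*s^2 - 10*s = (s + 2)*(s^2 - 5*s) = (s - 5)*(s + 2)*(s)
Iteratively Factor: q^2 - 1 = (q - 1)*(q + 1)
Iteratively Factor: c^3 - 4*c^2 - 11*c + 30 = (c + 3)*(c^2 - 7*c + 10) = (c - 2)*(c + 3)*(c - 5)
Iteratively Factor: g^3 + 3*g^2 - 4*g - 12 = (g - 2)*(g^2 + 5*g + 6) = (g - 2)*(g + 2)*(g + 3)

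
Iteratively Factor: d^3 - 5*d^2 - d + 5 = (d - 5)*(d^2 - 1) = (d - 5)*(d + 1)*(d - 1)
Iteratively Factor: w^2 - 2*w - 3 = (w + 1)*(w - 3)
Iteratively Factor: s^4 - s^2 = (s)*(s^3 - s) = s*(s - 1)*(s^2 + s) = s*(s - 1)*(s + 1)*(s)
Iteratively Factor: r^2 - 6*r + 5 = (r - 5)*(r - 1)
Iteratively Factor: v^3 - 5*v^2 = (v - 5)*(v^2) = v*(v - 5)*(v)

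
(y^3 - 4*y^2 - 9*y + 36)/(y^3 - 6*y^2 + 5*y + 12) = (y + 3)/(y + 1)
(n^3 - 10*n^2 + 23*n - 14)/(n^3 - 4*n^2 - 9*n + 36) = (n^3 - 10*n^2 + 23*n - 14)/(n^3 - 4*n^2 - 9*n + 36)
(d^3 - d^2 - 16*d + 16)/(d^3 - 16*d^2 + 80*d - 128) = (d^2 + 3*d - 4)/(d^2 - 12*d + 32)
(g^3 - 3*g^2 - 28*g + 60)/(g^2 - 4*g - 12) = (g^2 + 3*g - 10)/(g + 2)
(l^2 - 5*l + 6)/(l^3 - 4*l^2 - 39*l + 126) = (l - 2)/(l^2 - l - 42)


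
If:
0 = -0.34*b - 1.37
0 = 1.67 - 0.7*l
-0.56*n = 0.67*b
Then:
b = -4.03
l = 2.39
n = 4.82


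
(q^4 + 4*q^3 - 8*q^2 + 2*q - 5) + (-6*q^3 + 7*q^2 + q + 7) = q^4 - 2*q^3 - q^2 + 3*q + 2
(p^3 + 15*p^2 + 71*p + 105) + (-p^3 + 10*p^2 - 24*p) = 25*p^2 + 47*p + 105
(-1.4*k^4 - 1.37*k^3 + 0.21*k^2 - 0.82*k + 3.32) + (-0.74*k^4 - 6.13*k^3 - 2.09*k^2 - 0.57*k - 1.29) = -2.14*k^4 - 7.5*k^3 - 1.88*k^2 - 1.39*k + 2.03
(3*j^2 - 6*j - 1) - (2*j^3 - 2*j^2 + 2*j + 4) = -2*j^3 + 5*j^2 - 8*j - 5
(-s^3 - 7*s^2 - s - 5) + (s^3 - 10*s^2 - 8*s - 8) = -17*s^2 - 9*s - 13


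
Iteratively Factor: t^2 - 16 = (t + 4)*(t - 4)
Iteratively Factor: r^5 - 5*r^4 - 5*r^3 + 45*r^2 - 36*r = (r - 1)*(r^4 - 4*r^3 - 9*r^2 + 36*r) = (r - 4)*(r - 1)*(r^3 - 9*r) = (r - 4)*(r - 3)*(r - 1)*(r^2 + 3*r) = r*(r - 4)*(r - 3)*(r - 1)*(r + 3)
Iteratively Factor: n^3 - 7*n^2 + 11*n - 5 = (n - 5)*(n^2 - 2*n + 1) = (n - 5)*(n - 1)*(n - 1)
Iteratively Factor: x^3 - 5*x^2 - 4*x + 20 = (x + 2)*(x^2 - 7*x + 10) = (x - 2)*(x + 2)*(x - 5)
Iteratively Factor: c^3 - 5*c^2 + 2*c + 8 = (c - 4)*(c^2 - c - 2) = (c - 4)*(c - 2)*(c + 1)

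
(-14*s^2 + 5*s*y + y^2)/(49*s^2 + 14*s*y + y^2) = (-2*s + y)/(7*s + y)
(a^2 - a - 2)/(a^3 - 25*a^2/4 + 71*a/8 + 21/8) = 8*(a^2 - a - 2)/(8*a^3 - 50*a^2 + 71*a + 21)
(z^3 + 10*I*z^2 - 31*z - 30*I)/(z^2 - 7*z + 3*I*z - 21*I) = (z^2 + 7*I*z - 10)/(z - 7)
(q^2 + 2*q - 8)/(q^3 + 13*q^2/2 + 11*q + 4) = 2*(q - 2)/(2*q^2 + 5*q + 2)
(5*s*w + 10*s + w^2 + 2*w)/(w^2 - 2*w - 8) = (5*s + w)/(w - 4)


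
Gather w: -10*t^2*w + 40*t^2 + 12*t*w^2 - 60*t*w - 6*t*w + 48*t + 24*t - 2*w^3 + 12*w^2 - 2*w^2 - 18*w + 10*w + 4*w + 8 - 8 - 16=40*t^2 + 72*t - 2*w^3 + w^2*(12*t + 10) + w*(-10*t^2 - 66*t - 4) - 16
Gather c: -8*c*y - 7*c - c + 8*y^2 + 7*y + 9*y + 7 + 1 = c*(-8*y - 8) + 8*y^2 + 16*y + 8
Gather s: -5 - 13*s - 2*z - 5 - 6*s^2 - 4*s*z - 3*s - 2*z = -6*s^2 + s*(-4*z - 16) - 4*z - 10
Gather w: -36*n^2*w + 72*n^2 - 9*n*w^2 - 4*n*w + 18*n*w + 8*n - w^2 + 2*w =72*n^2 + 8*n + w^2*(-9*n - 1) + w*(-36*n^2 + 14*n + 2)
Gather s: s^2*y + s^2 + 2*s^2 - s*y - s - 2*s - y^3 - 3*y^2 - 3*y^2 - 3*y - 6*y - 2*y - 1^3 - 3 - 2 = s^2*(y + 3) + s*(-y - 3) - y^3 - 6*y^2 - 11*y - 6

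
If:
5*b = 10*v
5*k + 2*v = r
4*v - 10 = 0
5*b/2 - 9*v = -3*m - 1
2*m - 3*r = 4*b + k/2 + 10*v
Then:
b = 5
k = -108/31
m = 3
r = -385/31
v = 5/2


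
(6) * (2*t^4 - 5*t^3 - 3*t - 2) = 12*t^4 - 30*t^3 - 18*t - 12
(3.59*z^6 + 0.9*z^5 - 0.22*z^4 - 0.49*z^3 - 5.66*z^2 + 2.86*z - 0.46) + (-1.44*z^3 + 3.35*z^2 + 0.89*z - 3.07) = 3.59*z^6 + 0.9*z^5 - 0.22*z^4 - 1.93*z^3 - 2.31*z^2 + 3.75*z - 3.53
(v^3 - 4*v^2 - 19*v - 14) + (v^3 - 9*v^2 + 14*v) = 2*v^3 - 13*v^2 - 5*v - 14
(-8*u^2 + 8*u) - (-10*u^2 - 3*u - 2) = 2*u^2 + 11*u + 2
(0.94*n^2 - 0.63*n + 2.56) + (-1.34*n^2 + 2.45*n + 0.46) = -0.4*n^2 + 1.82*n + 3.02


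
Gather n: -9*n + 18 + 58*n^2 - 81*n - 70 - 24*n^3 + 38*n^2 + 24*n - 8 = -24*n^3 + 96*n^2 - 66*n - 60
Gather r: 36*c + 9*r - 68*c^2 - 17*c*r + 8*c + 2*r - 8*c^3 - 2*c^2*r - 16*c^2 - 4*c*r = -8*c^3 - 84*c^2 + 44*c + r*(-2*c^2 - 21*c + 11)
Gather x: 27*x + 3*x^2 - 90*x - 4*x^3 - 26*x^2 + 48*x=-4*x^3 - 23*x^2 - 15*x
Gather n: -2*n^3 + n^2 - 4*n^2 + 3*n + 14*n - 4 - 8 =-2*n^3 - 3*n^2 + 17*n - 12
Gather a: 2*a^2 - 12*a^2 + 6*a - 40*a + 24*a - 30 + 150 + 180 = -10*a^2 - 10*a + 300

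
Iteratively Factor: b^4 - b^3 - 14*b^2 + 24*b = (b - 2)*(b^3 + b^2 - 12*b) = (b - 2)*(b + 4)*(b^2 - 3*b) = b*(b - 2)*(b + 4)*(b - 3)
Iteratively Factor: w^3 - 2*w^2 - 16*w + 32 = (w - 2)*(w^2 - 16) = (w - 2)*(w + 4)*(w - 4)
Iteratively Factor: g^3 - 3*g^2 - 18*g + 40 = (g + 4)*(g^2 - 7*g + 10) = (g - 2)*(g + 4)*(g - 5)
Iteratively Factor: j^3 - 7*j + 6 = (j - 1)*(j^2 + j - 6) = (j - 2)*(j - 1)*(j + 3)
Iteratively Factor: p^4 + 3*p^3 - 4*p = (p + 2)*(p^3 + p^2 - 2*p) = (p + 2)^2*(p^2 - p) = (p - 1)*(p + 2)^2*(p)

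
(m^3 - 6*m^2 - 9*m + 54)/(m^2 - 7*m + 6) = (m^2 - 9)/(m - 1)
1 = 1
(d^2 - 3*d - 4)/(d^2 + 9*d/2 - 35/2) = 2*(d^2 - 3*d - 4)/(2*d^2 + 9*d - 35)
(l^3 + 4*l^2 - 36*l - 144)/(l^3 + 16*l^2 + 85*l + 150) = (l^2 - 2*l - 24)/(l^2 + 10*l + 25)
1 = 1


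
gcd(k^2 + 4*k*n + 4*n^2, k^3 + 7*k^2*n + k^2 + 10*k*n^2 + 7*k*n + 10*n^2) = k + 2*n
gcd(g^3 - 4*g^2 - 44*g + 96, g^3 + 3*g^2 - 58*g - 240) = g^2 - 2*g - 48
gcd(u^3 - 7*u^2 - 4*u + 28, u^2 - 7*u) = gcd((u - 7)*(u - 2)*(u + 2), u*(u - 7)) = u - 7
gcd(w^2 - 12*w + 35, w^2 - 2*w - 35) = w - 7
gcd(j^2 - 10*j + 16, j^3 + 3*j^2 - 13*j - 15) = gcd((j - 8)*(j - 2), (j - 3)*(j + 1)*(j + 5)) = 1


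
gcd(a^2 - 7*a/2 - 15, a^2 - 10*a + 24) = a - 6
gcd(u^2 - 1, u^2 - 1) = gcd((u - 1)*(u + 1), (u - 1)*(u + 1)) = u^2 - 1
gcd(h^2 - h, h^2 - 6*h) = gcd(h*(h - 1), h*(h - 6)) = h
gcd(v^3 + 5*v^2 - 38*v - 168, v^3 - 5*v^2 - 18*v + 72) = v^2 - 2*v - 24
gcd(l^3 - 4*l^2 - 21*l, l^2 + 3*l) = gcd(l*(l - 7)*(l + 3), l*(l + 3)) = l^2 + 3*l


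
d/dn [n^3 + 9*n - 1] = 3*n^2 + 9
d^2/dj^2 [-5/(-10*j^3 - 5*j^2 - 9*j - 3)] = 10*(-5*(6*j + 1)*(10*j^3 + 5*j^2 + 9*j + 3) + (30*j^2 + 10*j + 9)^2)/(10*j^3 + 5*j^2 + 9*j + 3)^3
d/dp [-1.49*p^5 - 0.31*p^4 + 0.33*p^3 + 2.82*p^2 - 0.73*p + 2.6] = -7.45*p^4 - 1.24*p^3 + 0.99*p^2 + 5.64*p - 0.73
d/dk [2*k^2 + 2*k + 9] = 4*k + 2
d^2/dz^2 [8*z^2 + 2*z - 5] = 16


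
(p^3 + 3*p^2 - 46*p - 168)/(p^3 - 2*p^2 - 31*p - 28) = (p + 6)/(p + 1)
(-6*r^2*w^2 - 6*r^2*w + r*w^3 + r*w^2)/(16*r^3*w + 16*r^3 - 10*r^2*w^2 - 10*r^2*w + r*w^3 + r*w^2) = w*(-6*r + w)/(16*r^2 - 10*r*w + w^2)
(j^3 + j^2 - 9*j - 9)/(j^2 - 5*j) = (j^3 + j^2 - 9*j - 9)/(j*(j - 5))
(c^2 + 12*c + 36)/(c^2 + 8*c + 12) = (c + 6)/(c + 2)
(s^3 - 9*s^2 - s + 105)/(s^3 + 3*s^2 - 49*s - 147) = (s - 5)/(s + 7)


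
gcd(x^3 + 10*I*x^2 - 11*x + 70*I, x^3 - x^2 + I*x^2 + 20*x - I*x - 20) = x + 5*I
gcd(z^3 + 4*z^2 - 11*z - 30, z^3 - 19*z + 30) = z^2 + 2*z - 15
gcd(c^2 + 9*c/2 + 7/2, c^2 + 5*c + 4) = c + 1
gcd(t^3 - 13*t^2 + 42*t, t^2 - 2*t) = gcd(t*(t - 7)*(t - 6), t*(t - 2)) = t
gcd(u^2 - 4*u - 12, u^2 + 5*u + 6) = u + 2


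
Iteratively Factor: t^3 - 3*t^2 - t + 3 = (t - 3)*(t^2 - 1) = (t - 3)*(t + 1)*(t - 1)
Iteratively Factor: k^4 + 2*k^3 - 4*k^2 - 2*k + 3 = (k + 3)*(k^3 - k^2 - k + 1) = (k + 1)*(k + 3)*(k^2 - 2*k + 1) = (k - 1)*(k + 1)*(k + 3)*(k - 1)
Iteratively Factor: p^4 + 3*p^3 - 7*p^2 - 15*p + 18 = (p - 1)*(p^3 + 4*p^2 - 3*p - 18) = (p - 2)*(p - 1)*(p^2 + 6*p + 9) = (p - 2)*(p - 1)*(p + 3)*(p + 3)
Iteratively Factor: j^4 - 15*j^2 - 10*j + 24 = (j + 2)*(j^3 - 2*j^2 - 11*j + 12) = (j + 2)*(j + 3)*(j^2 - 5*j + 4) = (j - 4)*(j + 2)*(j + 3)*(j - 1)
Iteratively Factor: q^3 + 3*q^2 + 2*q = (q + 1)*(q^2 + 2*q) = q*(q + 1)*(q + 2)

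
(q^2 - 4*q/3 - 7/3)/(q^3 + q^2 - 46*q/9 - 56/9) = 3*(q + 1)/(3*q^2 + 10*q + 8)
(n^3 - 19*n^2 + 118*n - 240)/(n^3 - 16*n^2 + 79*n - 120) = (n - 6)/(n - 3)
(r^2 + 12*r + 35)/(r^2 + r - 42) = (r + 5)/(r - 6)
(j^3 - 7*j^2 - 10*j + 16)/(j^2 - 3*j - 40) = (j^2 + j - 2)/(j + 5)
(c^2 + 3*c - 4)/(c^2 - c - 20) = (c - 1)/(c - 5)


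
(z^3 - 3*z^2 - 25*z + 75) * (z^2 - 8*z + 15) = z^5 - 11*z^4 + 14*z^3 + 230*z^2 - 975*z + 1125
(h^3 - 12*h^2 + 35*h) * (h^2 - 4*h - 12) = h^5 - 16*h^4 + 71*h^3 + 4*h^2 - 420*h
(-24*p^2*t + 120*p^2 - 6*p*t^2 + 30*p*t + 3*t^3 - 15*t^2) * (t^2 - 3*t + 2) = -24*p^2*t^3 + 192*p^2*t^2 - 408*p^2*t + 240*p^2 - 6*p*t^4 + 48*p*t^3 - 102*p*t^2 + 60*p*t + 3*t^5 - 24*t^4 + 51*t^3 - 30*t^2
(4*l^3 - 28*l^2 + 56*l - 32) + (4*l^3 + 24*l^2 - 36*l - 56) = 8*l^3 - 4*l^2 + 20*l - 88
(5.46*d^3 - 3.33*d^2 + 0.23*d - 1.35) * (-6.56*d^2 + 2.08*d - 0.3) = -35.8176*d^5 + 33.2016*d^4 - 10.0732*d^3 + 10.3334*d^2 - 2.877*d + 0.405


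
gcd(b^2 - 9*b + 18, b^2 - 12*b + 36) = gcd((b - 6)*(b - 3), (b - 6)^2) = b - 6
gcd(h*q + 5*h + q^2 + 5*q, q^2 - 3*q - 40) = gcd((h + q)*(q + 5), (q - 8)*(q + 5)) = q + 5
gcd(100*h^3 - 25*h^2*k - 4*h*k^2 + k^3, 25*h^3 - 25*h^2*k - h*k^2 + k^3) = 25*h^2 - k^2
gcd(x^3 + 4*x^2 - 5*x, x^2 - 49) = 1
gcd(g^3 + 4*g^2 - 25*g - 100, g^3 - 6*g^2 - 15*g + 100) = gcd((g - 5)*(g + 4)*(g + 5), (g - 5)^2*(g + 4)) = g^2 - g - 20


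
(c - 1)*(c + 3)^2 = c^3 + 5*c^2 + 3*c - 9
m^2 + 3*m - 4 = (m - 1)*(m + 4)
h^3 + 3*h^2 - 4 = (h - 1)*(h + 2)^2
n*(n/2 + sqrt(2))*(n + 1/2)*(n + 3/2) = n^4/2 + n^3 + sqrt(2)*n^3 + 3*n^2/8 + 2*sqrt(2)*n^2 + 3*sqrt(2)*n/4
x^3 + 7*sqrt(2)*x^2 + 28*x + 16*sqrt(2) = (x + sqrt(2))*(x + 2*sqrt(2))*(x + 4*sqrt(2))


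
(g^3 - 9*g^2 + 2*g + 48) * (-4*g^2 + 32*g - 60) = -4*g^5 + 68*g^4 - 356*g^3 + 412*g^2 + 1416*g - 2880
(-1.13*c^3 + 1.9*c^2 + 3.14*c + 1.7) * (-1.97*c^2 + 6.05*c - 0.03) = 2.2261*c^5 - 10.5795*c^4 + 5.3431*c^3 + 15.591*c^2 + 10.1908*c - 0.051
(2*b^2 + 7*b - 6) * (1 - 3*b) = -6*b^3 - 19*b^2 + 25*b - 6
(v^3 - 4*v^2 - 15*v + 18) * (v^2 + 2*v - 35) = v^5 - 2*v^4 - 58*v^3 + 128*v^2 + 561*v - 630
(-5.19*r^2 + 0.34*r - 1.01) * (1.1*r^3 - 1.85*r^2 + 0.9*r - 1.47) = -5.709*r^5 + 9.9755*r^4 - 6.411*r^3 + 9.8038*r^2 - 1.4088*r + 1.4847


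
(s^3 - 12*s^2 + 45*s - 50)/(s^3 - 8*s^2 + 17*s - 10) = (s - 5)/(s - 1)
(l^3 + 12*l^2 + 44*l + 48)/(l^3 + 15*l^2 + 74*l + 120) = (l + 2)/(l + 5)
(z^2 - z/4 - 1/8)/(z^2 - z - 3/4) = (-8*z^2 + 2*z + 1)/(2*(-4*z^2 + 4*z + 3))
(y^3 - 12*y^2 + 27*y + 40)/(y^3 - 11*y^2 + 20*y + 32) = (y - 5)/(y - 4)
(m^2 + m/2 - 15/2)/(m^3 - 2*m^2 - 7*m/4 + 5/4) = 2*(m + 3)/(2*m^2 + m - 1)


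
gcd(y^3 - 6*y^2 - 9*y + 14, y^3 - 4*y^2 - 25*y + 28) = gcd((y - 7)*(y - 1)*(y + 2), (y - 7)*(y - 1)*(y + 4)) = y^2 - 8*y + 7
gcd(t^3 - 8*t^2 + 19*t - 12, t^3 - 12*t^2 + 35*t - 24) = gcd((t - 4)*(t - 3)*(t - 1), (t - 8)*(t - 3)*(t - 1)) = t^2 - 4*t + 3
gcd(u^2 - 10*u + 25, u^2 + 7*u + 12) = 1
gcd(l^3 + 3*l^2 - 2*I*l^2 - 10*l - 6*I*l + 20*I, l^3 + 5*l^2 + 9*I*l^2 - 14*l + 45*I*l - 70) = l + 5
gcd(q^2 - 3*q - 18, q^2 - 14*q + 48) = q - 6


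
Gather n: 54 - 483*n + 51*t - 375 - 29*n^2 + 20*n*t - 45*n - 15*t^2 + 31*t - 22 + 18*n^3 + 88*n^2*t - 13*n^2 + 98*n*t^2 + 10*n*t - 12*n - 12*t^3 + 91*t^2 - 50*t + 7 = 18*n^3 + n^2*(88*t - 42) + n*(98*t^2 + 30*t - 540) - 12*t^3 + 76*t^2 + 32*t - 336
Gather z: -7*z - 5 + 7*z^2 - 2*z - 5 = 7*z^2 - 9*z - 10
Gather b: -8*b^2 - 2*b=-8*b^2 - 2*b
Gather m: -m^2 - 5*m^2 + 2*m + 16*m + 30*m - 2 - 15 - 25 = -6*m^2 + 48*m - 42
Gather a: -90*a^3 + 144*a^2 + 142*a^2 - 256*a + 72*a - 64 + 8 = -90*a^3 + 286*a^2 - 184*a - 56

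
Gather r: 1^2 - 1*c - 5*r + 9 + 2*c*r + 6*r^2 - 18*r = -c + 6*r^2 + r*(2*c - 23) + 10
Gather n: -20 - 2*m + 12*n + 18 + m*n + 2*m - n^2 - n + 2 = -n^2 + n*(m + 11)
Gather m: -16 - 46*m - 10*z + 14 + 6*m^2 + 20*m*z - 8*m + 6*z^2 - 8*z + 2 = 6*m^2 + m*(20*z - 54) + 6*z^2 - 18*z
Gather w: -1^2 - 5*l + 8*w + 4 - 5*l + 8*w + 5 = -10*l + 16*w + 8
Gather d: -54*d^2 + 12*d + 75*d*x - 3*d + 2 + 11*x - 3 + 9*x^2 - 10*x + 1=-54*d^2 + d*(75*x + 9) + 9*x^2 + x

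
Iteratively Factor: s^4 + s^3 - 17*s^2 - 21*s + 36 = (s + 3)*(s^3 - 2*s^2 - 11*s + 12) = (s + 3)^2*(s^2 - 5*s + 4) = (s - 4)*(s + 3)^2*(s - 1)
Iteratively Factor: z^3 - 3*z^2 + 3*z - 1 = (z - 1)*(z^2 - 2*z + 1) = (z - 1)^2*(z - 1)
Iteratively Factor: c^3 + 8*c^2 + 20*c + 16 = (c + 4)*(c^2 + 4*c + 4) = (c + 2)*(c + 4)*(c + 2)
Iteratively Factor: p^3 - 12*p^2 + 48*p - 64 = (p - 4)*(p^2 - 8*p + 16) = (p - 4)^2*(p - 4)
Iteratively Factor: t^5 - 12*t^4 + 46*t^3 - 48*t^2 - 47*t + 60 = (t - 3)*(t^4 - 9*t^3 + 19*t^2 + 9*t - 20) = (t - 5)*(t - 3)*(t^3 - 4*t^2 - t + 4) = (t - 5)*(t - 3)*(t + 1)*(t^2 - 5*t + 4) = (t - 5)*(t - 4)*(t - 3)*(t + 1)*(t - 1)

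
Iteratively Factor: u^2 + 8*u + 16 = (u + 4)*(u + 4)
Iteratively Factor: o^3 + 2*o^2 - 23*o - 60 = (o + 3)*(o^2 - o - 20) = (o + 3)*(o + 4)*(o - 5)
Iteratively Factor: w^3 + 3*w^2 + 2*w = (w + 1)*(w^2 + 2*w) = w*(w + 1)*(w + 2)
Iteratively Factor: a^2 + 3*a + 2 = (a + 1)*(a + 2)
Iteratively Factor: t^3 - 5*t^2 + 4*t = (t - 1)*(t^2 - 4*t) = t*(t - 1)*(t - 4)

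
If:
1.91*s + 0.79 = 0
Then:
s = -0.41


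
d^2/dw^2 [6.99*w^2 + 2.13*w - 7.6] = 13.9800000000000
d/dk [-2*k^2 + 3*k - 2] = 3 - 4*k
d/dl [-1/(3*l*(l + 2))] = 2*(l + 1)/(3*l^2*(l + 2)^2)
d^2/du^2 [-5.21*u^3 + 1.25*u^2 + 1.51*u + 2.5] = 2.5 - 31.26*u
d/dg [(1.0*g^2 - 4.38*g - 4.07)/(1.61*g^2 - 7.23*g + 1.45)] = (-0.1782*g^2 + 16.0054*g - 35.7771)/(2.5921*g^4 - 23.2806*g^3 + 56.9419*g^2 - 20.967*g + 2.1025)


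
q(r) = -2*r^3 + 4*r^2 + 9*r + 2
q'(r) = -6*r^2 + 8*r + 9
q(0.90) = 11.88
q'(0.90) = 11.34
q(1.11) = 14.18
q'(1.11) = 10.49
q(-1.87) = 12.24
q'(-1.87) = -26.94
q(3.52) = -3.99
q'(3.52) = -37.18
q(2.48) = 18.42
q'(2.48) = -8.06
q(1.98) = 19.98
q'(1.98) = 1.32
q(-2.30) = 26.79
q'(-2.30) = -41.14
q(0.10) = 2.94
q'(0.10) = 9.74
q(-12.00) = 3926.00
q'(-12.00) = -951.00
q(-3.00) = 65.00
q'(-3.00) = -69.00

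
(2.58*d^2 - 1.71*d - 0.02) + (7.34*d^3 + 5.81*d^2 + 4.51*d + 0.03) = 7.34*d^3 + 8.39*d^2 + 2.8*d + 0.01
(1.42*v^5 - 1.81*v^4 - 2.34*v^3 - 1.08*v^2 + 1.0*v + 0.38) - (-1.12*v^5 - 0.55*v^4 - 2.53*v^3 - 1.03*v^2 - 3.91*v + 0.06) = 2.54*v^5 - 1.26*v^4 + 0.19*v^3 - 0.05*v^2 + 4.91*v + 0.32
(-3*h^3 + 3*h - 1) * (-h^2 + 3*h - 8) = 3*h^5 - 9*h^4 + 21*h^3 + 10*h^2 - 27*h + 8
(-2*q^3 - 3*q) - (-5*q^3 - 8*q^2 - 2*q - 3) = 3*q^3 + 8*q^2 - q + 3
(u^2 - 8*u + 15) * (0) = 0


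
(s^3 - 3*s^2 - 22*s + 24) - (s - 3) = s^3 - 3*s^2 - 23*s + 27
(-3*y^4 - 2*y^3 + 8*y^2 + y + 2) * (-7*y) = 21*y^5 + 14*y^4 - 56*y^3 - 7*y^2 - 14*y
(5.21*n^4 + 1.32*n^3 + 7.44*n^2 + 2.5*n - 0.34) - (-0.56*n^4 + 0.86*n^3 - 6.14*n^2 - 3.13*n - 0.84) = 5.77*n^4 + 0.46*n^3 + 13.58*n^2 + 5.63*n + 0.5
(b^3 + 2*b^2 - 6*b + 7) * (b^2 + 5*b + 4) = b^5 + 7*b^4 + 8*b^3 - 15*b^2 + 11*b + 28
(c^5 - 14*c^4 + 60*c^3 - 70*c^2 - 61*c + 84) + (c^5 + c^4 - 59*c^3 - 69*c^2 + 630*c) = 2*c^5 - 13*c^4 + c^3 - 139*c^2 + 569*c + 84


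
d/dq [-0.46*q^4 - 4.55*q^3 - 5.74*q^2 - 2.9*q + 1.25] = -1.84*q^3 - 13.65*q^2 - 11.48*q - 2.9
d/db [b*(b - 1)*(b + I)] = 3*b^2 + 2*b*(-1 + I) - I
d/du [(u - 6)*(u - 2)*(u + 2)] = 3*u^2 - 12*u - 4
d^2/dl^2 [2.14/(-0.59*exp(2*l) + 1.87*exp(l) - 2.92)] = (-2.14*(1.18*exp(l) - 1.87)*(2.36*exp(l) - 3.74)*exp(l) + (5.0504*exp(l) - 4.0018)*(0.59*exp(2*l) - 1.87*exp(l) + 2.92))*exp(l)/(0.59*exp(2*l) - 1.87*exp(l) + 2.92)^3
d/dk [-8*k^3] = -24*k^2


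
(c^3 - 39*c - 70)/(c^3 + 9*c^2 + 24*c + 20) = (c - 7)/(c + 2)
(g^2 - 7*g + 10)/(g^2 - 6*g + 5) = (g - 2)/(g - 1)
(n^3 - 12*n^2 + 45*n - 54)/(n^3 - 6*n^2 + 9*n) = (n - 6)/n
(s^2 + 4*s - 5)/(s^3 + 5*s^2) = (s - 1)/s^2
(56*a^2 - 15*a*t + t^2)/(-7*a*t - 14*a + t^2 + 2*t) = (-8*a + t)/(t + 2)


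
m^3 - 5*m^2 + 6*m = m*(m - 3)*(m - 2)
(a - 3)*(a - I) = a^2 - 3*a - I*a + 3*I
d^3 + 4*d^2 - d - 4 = (d - 1)*(d + 1)*(d + 4)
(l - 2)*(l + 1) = l^2 - l - 2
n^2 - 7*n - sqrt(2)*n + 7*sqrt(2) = (n - 7)*(n - sqrt(2))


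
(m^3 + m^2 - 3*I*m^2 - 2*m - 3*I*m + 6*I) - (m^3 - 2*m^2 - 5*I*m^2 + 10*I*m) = 3*m^2 + 2*I*m^2 - 2*m - 13*I*m + 6*I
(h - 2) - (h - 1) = -1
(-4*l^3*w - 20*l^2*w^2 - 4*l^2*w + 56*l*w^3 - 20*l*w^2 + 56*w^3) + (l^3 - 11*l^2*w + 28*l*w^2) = -4*l^3*w + l^3 - 20*l^2*w^2 - 15*l^2*w + 56*l*w^3 + 8*l*w^2 + 56*w^3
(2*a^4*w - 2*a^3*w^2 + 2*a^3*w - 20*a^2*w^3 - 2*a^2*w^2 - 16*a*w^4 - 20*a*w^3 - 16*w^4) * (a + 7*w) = 2*a^5*w + 12*a^4*w^2 + 2*a^4*w - 34*a^3*w^3 + 12*a^3*w^2 - 156*a^2*w^4 - 34*a^2*w^3 - 112*a*w^5 - 156*a*w^4 - 112*w^5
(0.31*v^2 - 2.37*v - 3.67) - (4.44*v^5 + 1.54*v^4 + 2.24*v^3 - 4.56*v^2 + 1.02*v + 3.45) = -4.44*v^5 - 1.54*v^4 - 2.24*v^3 + 4.87*v^2 - 3.39*v - 7.12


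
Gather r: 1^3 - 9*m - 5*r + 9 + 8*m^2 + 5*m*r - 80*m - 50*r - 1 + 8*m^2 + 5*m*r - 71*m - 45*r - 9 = 16*m^2 - 160*m + r*(10*m - 100)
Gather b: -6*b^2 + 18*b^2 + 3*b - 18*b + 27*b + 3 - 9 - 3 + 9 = 12*b^2 + 12*b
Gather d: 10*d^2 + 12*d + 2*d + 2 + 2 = 10*d^2 + 14*d + 4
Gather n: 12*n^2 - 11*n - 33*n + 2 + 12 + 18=12*n^2 - 44*n + 32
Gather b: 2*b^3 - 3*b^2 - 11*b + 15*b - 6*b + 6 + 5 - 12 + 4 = 2*b^3 - 3*b^2 - 2*b + 3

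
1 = 1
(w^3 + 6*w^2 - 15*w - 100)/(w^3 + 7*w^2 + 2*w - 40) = (w^2 + w - 20)/(w^2 + 2*w - 8)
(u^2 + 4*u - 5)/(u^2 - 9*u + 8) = (u + 5)/(u - 8)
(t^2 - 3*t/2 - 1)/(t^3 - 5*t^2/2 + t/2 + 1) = 1/(t - 1)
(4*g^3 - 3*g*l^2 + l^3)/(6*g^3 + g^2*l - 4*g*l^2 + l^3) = (2*g - l)/(3*g - l)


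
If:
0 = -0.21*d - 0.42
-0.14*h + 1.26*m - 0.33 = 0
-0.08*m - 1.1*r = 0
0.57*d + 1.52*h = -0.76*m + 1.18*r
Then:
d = -2.00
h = 0.57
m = 0.33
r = -0.02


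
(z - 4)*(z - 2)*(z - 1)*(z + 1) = z^4 - 6*z^3 + 7*z^2 + 6*z - 8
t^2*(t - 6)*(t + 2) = t^4 - 4*t^3 - 12*t^2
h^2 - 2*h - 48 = (h - 8)*(h + 6)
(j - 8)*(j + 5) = j^2 - 3*j - 40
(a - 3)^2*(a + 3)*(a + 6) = a^4 + 3*a^3 - 27*a^2 - 27*a + 162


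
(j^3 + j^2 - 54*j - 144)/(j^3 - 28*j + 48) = (j^2 - 5*j - 24)/(j^2 - 6*j + 8)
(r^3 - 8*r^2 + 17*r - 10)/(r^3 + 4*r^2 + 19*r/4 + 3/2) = 4*(r^3 - 8*r^2 + 17*r - 10)/(4*r^3 + 16*r^2 + 19*r + 6)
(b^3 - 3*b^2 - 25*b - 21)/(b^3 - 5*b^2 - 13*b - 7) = (b + 3)/(b + 1)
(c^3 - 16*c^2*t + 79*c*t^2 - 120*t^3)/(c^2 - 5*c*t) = c - 11*t + 24*t^2/c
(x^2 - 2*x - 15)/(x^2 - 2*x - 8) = (-x^2 + 2*x + 15)/(-x^2 + 2*x + 8)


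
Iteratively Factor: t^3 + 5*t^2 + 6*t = (t + 3)*(t^2 + 2*t) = t*(t + 3)*(t + 2)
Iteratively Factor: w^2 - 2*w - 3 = (w - 3)*(w + 1)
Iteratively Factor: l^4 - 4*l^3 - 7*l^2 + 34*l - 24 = (l - 4)*(l^3 - 7*l + 6) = (l - 4)*(l + 3)*(l^2 - 3*l + 2) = (l - 4)*(l - 1)*(l + 3)*(l - 2)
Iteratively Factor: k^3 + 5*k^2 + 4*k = (k + 1)*(k^2 + 4*k) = (k + 1)*(k + 4)*(k)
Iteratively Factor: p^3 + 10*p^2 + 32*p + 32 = (p + 4)*(p^2 + 6*p + 8) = (p + 2)*(p + 4)*(p + 4)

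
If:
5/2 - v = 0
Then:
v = 5/2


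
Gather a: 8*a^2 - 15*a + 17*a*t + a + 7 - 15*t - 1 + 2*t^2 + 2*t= 8*a^2 + a*(17*t - 14) + 2*t^2 - 13*t + 6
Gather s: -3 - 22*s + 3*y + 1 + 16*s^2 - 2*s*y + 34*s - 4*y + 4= 16*s^2 + s*(12 - 2*y) - y + 2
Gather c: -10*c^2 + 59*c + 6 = -10*c^2 + 59*c + 6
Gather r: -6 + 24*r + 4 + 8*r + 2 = 32*r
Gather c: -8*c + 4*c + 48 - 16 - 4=28 - 4*c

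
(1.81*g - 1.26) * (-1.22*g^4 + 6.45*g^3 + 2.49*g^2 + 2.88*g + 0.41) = -2.2082*g^5 + 13.2117*g^4 - 3.6201*g^3 + 2.0754*g^2 - 2.8867*g - 0.5166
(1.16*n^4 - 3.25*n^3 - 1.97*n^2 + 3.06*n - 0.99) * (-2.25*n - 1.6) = -2.61*n^5 + 5.4565*n^4 + 9.6325*n^3 - 3.733*n^2 - 2.6685*n + 1.584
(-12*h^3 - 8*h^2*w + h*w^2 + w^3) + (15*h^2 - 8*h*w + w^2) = -12*h^3 - 8*h^2*w + 15*h^2 + h*w^2 - 8*h*w + w^3 + w^2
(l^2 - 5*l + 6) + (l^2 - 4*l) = 2*l^2 - 9*l + 6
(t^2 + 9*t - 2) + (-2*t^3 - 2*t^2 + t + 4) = -2*t^3 - t^2 + 10*t + 2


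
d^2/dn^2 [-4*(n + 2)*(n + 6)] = -8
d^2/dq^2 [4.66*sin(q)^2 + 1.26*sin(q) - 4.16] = -18.64*sin(q)^2 - 1.26*sin(q) + 9.32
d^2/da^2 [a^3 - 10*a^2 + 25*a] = 6*a - 20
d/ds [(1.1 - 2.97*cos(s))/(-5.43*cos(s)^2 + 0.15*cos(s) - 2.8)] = (16.1271*cos(s)^2 - 11.946*cos(s) - 8.151)*sin(s)/(29.4849*cos(s)^4 - 1.629*cos(s)^3 + 30.4305*cos(s)^2 - 0.84*cos(s) + 7.84)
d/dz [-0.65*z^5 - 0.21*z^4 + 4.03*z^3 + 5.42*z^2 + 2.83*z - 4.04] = -3.25*z^4 - 0.84*z^3 + 12.09*z^2 + 10.84*z + 2.83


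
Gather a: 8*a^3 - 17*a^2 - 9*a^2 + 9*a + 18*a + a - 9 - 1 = 8*a^3 - 26*a^2 + 28*a - 10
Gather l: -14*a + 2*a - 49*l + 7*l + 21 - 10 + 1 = -12*a - 42*l + 12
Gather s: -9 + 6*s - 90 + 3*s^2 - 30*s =3*s^2 - 24*s - 99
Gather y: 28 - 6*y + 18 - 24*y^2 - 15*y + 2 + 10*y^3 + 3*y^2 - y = 10*y^3 - 21*y^2 - 22*y + 48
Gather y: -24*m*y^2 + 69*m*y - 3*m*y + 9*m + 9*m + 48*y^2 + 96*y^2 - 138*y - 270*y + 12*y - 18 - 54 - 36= 18*m + y^2*(144 - 24*m) + y*(66*m - 396) - 108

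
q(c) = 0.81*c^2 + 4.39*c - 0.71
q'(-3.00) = -0.47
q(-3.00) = -6.59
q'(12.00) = 23.83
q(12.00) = 168.61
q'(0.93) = 5.90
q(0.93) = 4.07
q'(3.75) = 10.46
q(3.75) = 27.14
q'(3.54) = 10.12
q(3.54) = 24.98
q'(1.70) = 7.14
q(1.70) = 9.09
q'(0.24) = 4.78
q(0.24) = 0.39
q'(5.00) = 12.49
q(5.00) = 41.49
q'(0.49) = 5.18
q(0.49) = 1.64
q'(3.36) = 9.83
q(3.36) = 23.18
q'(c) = 1.62*c + 4.39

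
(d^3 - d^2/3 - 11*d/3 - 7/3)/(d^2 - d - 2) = (3*d^2 - 4*d - 7)/(3*(d - 2))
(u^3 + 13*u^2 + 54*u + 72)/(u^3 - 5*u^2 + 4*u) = (u^3 + 13*u^2 + 54*u + 72)/(u*(u^2 - 5*u + 4))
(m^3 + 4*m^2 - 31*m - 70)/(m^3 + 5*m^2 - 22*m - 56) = (m - 5)/(m - 4)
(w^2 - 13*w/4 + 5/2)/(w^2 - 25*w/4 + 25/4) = (w - 2)/(w - 5)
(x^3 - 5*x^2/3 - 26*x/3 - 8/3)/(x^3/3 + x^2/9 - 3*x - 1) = 3*(x^2 - 2*x - 8)/(x^2 - 9)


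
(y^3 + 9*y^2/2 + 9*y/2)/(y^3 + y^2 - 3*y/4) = 2*(y + 3)/(2*y - 1)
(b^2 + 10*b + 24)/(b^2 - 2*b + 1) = (b^2 + 10*b + 24)/(b^2 - 2*b + 1)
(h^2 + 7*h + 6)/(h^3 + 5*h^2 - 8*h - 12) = 1/(h - 2)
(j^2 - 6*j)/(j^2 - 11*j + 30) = j/(j - 5)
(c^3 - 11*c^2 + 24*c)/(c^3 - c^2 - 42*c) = (-c^2 + 11*c - 24)/(-c^2 + c + 42)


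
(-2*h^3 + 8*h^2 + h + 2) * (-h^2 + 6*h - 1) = 2*h^5 - 20*h^4 + 49*h^3 - 4*h^2 + 11*h - 2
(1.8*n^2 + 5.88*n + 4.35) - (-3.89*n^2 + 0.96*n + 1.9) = 5.69*n^2 + 4.92*n + 2.45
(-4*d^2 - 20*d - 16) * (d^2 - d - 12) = -4*d^4 - 16*d^3 + 52*d^2 + 256*d + 192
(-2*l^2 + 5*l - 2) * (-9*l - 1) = 18*l^3 - 43*l^2 + 13*l + 2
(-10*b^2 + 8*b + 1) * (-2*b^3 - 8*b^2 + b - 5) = 20*b^5 + 64*b^4 - 76*b^3 + 50*b^2 - 39*b - 5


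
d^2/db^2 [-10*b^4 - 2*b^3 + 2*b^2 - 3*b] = -120*b^2 - 12*b + 4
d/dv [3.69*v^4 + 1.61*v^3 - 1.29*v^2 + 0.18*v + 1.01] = 14.76*v^3 + 4.83*v^2 - 2.58*v + 0.18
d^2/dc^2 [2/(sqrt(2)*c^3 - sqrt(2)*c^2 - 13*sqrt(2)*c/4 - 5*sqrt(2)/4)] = 8*sqrt(2)*(4*(1 - 3*c)*(-4*c^3 + 4*c^2 + 13*c + 5) - (-12*c^2 + 8*c + 13)^2)/(-4*c^3 + 4*c^2 + 13*c + 5)^3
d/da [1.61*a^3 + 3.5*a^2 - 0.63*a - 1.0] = 4.83*a^2 + 7.0*a - 0.63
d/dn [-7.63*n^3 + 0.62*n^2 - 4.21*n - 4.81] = -22.89*n^2 + 1.24*n - 4.21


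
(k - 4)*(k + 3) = k^2 - k - 12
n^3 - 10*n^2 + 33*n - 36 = (n - 4)*(n - 3)^2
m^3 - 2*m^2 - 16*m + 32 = (m - 4)*(m - 2)*(m + 4)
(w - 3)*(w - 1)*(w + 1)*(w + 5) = w^4 + 2*w^3 - 16*w^2 - 2*w + 15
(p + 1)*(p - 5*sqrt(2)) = p^2 - 5*sqrt(2)*p + p - 5*sqrt(2)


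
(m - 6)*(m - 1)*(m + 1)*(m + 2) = m^4 - 4*m^3 - 13*m^2 + 4*m + 12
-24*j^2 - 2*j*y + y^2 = (-6*j + y)*(4*j + y)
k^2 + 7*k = k*(k + 7)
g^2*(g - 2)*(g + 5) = g^4 + 3*g^3 - 10*g^2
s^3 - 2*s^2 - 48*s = s*(s - 8)*(s + 6)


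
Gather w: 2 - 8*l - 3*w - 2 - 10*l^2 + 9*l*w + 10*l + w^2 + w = -10*l^2 + 2*l + w^2 + w*(9*l - 2)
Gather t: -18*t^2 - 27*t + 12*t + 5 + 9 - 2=-18*t^2 - 15*t + 12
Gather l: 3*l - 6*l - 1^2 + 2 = 1 - 3*l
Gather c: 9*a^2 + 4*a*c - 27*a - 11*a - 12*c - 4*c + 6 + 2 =9*a^2 - 38*a + c*(4*a - 16) + 8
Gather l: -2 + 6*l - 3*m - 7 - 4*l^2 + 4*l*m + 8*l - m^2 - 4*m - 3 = -4*l^2 + l*(4*m + 14) - m^2 - 7*m - 12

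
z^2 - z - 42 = (z - 7)*(z + 6)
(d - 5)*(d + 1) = d^2 - 4*d - 5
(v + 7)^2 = v^2 + 14*v + 49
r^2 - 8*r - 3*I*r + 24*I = (r - 8)*(r - 3*I)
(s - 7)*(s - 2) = s^2 - 9*s + 14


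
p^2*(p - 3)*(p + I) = p^4 - 3*p^3 + I*p^3 - 3*I*p^2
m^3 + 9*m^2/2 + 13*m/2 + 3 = (m + 1)*(m + 3/2)*(m + 2)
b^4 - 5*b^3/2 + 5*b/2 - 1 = (b - 2)*(b - 1)*(b - 1/2)*(b + 1)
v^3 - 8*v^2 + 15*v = v*(v - 5)*(v - 3)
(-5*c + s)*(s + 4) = -5*c*s - 20*c + s^2 + 4*s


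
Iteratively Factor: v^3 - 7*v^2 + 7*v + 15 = (v - 5)*(v^2 - 2*v - 3) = (v - 5)*(v + 1)*(v - 3)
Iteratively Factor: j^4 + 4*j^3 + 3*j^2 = (j + 1)*(j^3 + 3*j^2) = j*(j + 1)*(j^2 + 3*j) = j^2*(j + 1)*(j + 3)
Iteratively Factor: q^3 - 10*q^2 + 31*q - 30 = (q - 2)*(q^2 - 8*q + 15) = (q - 3)*(q - 2)*(q - 5)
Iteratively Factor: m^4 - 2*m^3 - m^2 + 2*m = (m + 1)*(m^3 - 3*m^2 + 2*m) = (m - 1)*(m + 1)*(m^2 - 2*m) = m*(m - 1)*(m + 1)*(m - 2)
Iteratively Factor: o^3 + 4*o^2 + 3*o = (o)*(o^2 + 4*o + 3) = o*(o + 1)*(o + 3)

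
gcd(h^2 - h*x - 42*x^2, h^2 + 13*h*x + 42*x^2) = h + 6*x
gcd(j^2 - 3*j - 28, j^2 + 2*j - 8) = j + 4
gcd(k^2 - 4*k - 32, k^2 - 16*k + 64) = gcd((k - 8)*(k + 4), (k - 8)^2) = k - 8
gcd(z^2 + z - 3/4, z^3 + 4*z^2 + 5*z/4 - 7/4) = z - 1/2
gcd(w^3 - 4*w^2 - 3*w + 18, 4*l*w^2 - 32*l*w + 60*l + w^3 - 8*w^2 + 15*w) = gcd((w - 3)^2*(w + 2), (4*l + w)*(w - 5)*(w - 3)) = w - 3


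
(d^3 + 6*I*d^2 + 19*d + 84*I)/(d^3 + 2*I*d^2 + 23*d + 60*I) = (d^2 + 3*I*d + 28)/(d^2 - I*d + 20)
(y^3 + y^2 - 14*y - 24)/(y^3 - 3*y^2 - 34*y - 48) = (y - 4)/(y - 8)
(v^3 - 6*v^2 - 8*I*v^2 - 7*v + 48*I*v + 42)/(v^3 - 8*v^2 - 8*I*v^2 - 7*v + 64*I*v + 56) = (v - 6)/(v - 8)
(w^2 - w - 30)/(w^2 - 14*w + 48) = (w + 5)/(w - 8)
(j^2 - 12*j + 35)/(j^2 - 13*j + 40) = (j - 7)/(j - 8)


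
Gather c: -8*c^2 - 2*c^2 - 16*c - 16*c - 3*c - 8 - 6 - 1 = -10*c^2 - 35*c - 15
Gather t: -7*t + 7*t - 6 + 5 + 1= 0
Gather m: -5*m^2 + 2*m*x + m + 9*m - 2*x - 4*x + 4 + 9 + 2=-5*m^2 + m*(2*x + 10) - 6*x + 15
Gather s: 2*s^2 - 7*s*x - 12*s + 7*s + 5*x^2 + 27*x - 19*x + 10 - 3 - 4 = 2*s^2 + s*(-7*x - 5) + 5*x^2 + 8*x + 3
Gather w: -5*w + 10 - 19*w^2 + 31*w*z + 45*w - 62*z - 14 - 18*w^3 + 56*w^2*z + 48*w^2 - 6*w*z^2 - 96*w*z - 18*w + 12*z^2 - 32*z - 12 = -18*w^3 + w^2*(56*z + 29) + w*(-6*z^2 - 65*z + 22) + 12*z^2 - 94*z - 16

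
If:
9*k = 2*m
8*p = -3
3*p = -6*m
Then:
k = 1/24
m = 3/16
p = -3/8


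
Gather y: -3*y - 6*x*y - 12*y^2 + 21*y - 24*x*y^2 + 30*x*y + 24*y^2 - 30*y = y^2*(12 - 24*x) + y*(24*x - 12)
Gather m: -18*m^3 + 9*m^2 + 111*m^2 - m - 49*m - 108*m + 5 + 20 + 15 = -18*m^3 + 120*m^2 - 158*m + 40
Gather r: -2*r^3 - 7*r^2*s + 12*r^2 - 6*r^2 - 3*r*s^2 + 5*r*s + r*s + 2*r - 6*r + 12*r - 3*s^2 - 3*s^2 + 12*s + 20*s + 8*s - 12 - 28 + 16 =-2*r^3 + r^2*(6 - 7*s) + r*(-3*s^2 + 6*s + 8) - 6*s^2 + 40*s - 24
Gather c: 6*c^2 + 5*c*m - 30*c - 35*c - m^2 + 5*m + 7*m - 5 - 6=6*c^2 + c*(5*m - 65) - m^2 + 12*m - 11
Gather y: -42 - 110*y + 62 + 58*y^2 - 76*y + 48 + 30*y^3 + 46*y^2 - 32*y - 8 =30*y^3 + 104*y^2 - 218*y + 60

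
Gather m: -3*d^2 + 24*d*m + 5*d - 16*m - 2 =-3*d^2 + 5*d + m*(24*d - 16) - 2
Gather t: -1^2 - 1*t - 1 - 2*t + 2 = -3*t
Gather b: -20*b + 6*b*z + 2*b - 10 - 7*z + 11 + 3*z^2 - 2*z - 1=b*(6*z - 18) + 3*z^2 - 9*z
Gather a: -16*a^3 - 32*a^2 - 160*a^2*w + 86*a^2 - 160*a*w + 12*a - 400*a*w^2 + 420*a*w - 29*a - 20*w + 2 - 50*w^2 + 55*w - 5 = -16*a^3 + a^2*(54 - 160*w) + a*(-400*w^2 + 260*w - 17) - 50*w^2 + 35*w - 3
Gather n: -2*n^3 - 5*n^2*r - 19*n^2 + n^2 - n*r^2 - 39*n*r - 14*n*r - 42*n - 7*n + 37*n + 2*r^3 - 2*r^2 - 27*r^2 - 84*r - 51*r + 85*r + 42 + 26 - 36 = -2*n^3 + n^2*(-5*r - 18) + n*(-r^2 - 53*r - 12) + 2*r^3 - 29*r^2 - 50*r + 32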